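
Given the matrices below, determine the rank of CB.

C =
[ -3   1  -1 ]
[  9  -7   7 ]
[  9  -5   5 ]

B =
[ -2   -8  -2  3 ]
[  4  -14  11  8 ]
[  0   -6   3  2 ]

First compute CB:
[[ 10,  16,  14,  -3],
 [-46, -16, -74, -15],
 [-38, -32, -58,  -3]]
Now row reduce the product.
R2 ← R2 + (23/5)·R1: [0, 288/5, -48/5, -144/5]
R3 ← R3 + (19/5)·R1: [0, 144/5, -24/5, -72/5]
R3 ← R3 − (1/2)·R2: [0, 0, 0, 0]
2 nonzero rows, so rank(CB) = 2.

2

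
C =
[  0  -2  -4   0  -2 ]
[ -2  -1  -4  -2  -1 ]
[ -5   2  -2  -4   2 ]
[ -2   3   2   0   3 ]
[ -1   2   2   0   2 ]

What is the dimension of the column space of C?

Row reduce to echelon form.
Swap R1 ↔ R2
R3 ← R3 − (5/2)·R1: [0, 9/2, 8, 1, 9/2]
R4 ← R4 − R1: [0, 4, 6, 2, 4]
R5 ← R5 − (1/2)·R1: [0, 5/2, 4, 1, 5/2]
R3 ← R3 + (9/4)·R2: [0, 0, -1, 1, 0]
R4 ← R4 + (2)·R2: [0, 0, -2, 2, 0]
R5 ← R5 + (5/4)·R2: [0, 0, -1, 1, 0]
R4 ← R4 − (2)·R3: [0, 0, 0, 0, 0]
R5 ← R5 − R3: [0, 0, 0, 0, 0]
Echelon form has 3 nonzero rows, so rank(C) = 3.
The column space has dimension equal to the rank: 3.

3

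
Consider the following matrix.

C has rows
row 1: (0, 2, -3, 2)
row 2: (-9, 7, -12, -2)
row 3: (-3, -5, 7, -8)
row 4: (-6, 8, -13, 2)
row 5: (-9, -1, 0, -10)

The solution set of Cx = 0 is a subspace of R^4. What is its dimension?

2

Row reduce to echelon form.
Swap R1 ↔ R2
R3 ← R3 − (1/3)·R1: [0, -22/3, 11, -22/3]
R4 ← R4 − (2/3)·R1: [0, 10/3, -5, 10/3]
R5 ← R5 − R1: [0, -8, 12, -8]
R3 ← R3 + (11/3)·R2: [0, 0, 0, 0]
R4 ← R4 − (5/3)·R2: [0, 0, 0, 0]
R5 ← R5 + (4)·R2: [0, 0, 0, 0]
2 nonzero rows, so rank(C) = 2.
C has 4 columns; by rank–nullity, nullity = 4 − 2 = 2.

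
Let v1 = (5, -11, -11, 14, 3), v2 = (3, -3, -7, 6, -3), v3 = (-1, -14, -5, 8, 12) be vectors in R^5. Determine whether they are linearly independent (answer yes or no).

yes

Form the matrix with these vectors as rows and row reduce.
R2 ← R2 − (3/5)·R1: [0, 18/5, -2/5, -12/5, -24/5]
R3 ← R3 + (1/5)·R1: [0, -81/5, -36/5, 54/5, 63/5]
R3 ← R3 + (9/2)·R2: [0, 0, -9, 0, -9]
3 nonzero rows, so the 3 vectors span a space of dimension 3.
Since 3 = 3, the vectors are linearly independent.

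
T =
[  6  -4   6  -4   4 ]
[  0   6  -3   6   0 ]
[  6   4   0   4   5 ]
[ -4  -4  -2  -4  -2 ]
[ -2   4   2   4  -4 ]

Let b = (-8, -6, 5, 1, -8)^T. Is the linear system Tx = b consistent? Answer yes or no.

Row reduce the augmented matrix [T | b].
R3 ← R3 − R1: [0, 8, -6, 8, 1, 13]
R4 ← R4 + (2/3)·R1: [0, -20/3, 2, -20/3, 2/3, -13/3]
R5 ← R5 + (1/3)·R1: [0, 8/3, 4, 8/3, -8/3, -32/3]
R3 ← R3 − (4/3)·R2: [0, 0, -2, 0, 1, 21]
R4 ← R4 + (10/9)·R2: [0, 0, -4/3, 0, 2/3, -11]
R5 ← R5 − (4/9)·R2: [0, 0, 16/3, 0, -8/3, -8]
R4 ← R4 − (2/3)·R3: [0, 0, 0, 0, 0, -25]
R5 ← R5 + (8/3)·R3: [0, 0, 0, 0, 0, 48]
R5 ← R5 + (48/25)·R4: [0, 0, 0, 0, 0, 0]
The echelon form has 4 nonzero rows; the last pivot sits in the augmented column, so rank(T) = 3 but rank([T|b]) = 4.
Since the ranks differ, the system is inconsistent.

no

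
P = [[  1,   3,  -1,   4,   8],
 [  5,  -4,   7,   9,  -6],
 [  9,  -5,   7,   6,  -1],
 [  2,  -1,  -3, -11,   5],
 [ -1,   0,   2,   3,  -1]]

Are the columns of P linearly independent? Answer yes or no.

no

Row reduce P to echelon form.
R2 ← R2 − (5)·R1: [0, -19, 12, -11, -46]
R3 ← R3 − (9)·R1: [0, -32, 16, -30, -73]
R4 ← R4 − (2)·R1: [0, -7, -1, -19, -11]
R5 ← R5 + R1: [0, 3, 1, 7, 7]
R3 ← R3 − (32/19)·R2: [0, 0, -80/19, -218/19, 85/19]
R4 ← R4 − (7/19)·R2: [0, 0, -103/19, -284/19, 113/19]
R5 ← R5 + (3/19)·R2: [0, 0, 55/19, 100/19, -5/19]
R4 ← R4 − (103/80)·R3: [0, 0, 0, -7/40, 3/16]
R5 ← R5 + (11/16)·R3: [0, 0, 0, -21/8, 45/16]
R5 ← R5 − (15)·R4: [0, 0, 0, 0, 0]
4 pivots among 5 columns.
Only 4 < 5 pivot columns, so the columns are linearly dependent.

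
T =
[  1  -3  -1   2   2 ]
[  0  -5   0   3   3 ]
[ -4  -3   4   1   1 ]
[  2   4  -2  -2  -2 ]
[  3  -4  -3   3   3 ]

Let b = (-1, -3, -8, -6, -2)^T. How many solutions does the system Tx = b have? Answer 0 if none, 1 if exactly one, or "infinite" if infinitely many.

0

Row reduce the augmented matrix [T | b].
R3 ← R3 + (4)·R1: [0, -15, 0, 9, 9, -12]
R4 ← R4 − (2)·R1: [0, 10, 0, -6, -6, -4]
R5 ← R5 − (3)·R1: [0, 5, 0, -3, -3, 1]
R3 ← R3 − (3)·R2: [0, 0, 0, 0, 0, -3]
R4 ← R4 + (2)·R2: [0, 0, 0, 0, 0, -10]
R5 ← R5 + R2: [0, 0, 0, 0, 0, -2]
R4 ← R4 − (10/3)·R3: [0, 0, 0, 0, 0, 0]
R5 ← R5 − (2/3)·R3: [0, 0, 0, 0, 0, 0]
The echelon form has 3 nonzero rows; the last pivot sits in the augmented column, so rank(T) = 2 but rank([T|b]) = 3.
Since the ranks differ, the system is inconsistent.
It has no solutions.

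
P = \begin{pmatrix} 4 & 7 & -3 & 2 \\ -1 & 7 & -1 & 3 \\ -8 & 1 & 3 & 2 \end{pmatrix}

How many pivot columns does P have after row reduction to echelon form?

Row reduce to echelon form.
R2 ← R2 + (1/4)·R1: [0, 35/4, -7/4, 7/2]
R3 ← R3 + (2)·R1: [0, 15, -3, 6]
R3 ← R3 − (12/7)·R2: [0, 0, 0, 0]
Echelon form has 2 nonzero rows, so rank(P) = 2.
Each nonzero row contributes one pivot column: 2 pivot columns.

2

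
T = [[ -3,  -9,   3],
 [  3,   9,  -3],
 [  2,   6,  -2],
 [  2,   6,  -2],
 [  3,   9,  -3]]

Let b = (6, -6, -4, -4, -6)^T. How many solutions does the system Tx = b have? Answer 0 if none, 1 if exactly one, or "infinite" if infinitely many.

Row reduce the augmented matrix [T | b].
R2 ← R2 + R1: [0, 0, 0, 0]
R3 ← R3 + (2/3)·R1: [0, 0, 0, 0]
R4 ← R4 + (2/3)·R1: [0, 0, 0, 0]
R5 ← R5 + R1: [0, 0, 0, 0]
The echelon form has 1 nonzero rows, and every pivot lies in the first 3 columns, so rank(T) = rank([T|b]) = 1.
The system is consistent.
rank = 1 < 3 unknowns, so there are infinitely many solutions.

infinite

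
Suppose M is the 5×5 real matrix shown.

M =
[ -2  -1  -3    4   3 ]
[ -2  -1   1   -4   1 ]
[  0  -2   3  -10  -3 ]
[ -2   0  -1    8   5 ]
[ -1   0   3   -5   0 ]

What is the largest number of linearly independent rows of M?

Row reduce to echelon form.
R2 ← R2 − R1: [0, 0, 4, -8, -2]
R4 ← R4 − R1: [0, 1, 2, 4, 2]
R5 ← R5 − (1/2)·R1: [0, 1/2, 9/2, -7, -3/2]
Swap R2 ↔ R3
R4 ← R4 + (1/2)·R2: [0, 0, 7/2, -1, 1/2]
R5 ← R5 + (1/4)·R2: [0, 0, 21/4, -19/2, -9/4]
R4 ← R4 − (7/8)·R3: [0, 0, 0, 6, 9/4]
R5 ← R5 − (21/16)·R3: [0, 0, 0, 1, 3/8]
R5 ← R5 − (1/6)·R4: [0, 0, 0, 0, 0]
Echelon form has 4 nonzero rows, so rank(M) = 4.
The rank gives the maximum number of linearly independent rows: 4.

4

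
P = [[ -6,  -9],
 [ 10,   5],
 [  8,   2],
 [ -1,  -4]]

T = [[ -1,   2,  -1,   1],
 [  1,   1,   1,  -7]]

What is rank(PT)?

2

First compute PT:
[[ -3, -21,  -3,  57],
 [ -5,  25,  -5, -25],
 [ -6,  18,  -6,  -6],
 [ -3,  -6,  -3,  27]]
Now row reduce the product.
R2 ← R2 − (5/3)·R1: [0, 60, 0, -120]
R3 ← R3 − (2)·R1: [0, 60, 0, -120]
R4 ← R4 − R1: [0, 15, 0, -30]
R3 ← R3 − R2: [0, 0, 0, 0]
R4 ← R4 − (1/4)·R2: [0, 0, 0, 0]
2 nonzero rows, so rank(PT) = 2.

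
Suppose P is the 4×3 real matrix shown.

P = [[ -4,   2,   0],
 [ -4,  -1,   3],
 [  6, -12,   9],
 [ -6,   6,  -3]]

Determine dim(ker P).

Row reduce to echelon form.
R2 ← R2 − R1: [0, -3, 3]
R3 ← R3 + (3/2)·R1: [0, -9, 9]
R4 ← R4 − (3/2)·R1: [0, 3, -3]
R3 ← R3 − (3)·R2: [0, 0, 0]
R4 ← R4 + R2: [0, 0, 0]
2 nonzero rows, so rank(P) = 2.
P has 3 columns; by rank–nullity, nullity = 3 − 2 = 1.

1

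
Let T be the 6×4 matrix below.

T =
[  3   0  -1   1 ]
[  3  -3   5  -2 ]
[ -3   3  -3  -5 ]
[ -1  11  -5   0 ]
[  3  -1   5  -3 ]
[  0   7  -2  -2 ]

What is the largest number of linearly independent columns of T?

Row reduce to echelon form.
R2 ← R2 − R1: [0, -3, 6, -3]
R3 ← R3 + R1: [0, 3, -4, -4]
R4 ← R4 + (1/3)·R1: [0, 11, -16/3, 1/3]
R5 ← R5 − R1: [0, -1, 6, -4]
R3 ← R3 + R2: [0, 0, 2, -7]
R4 ← R4 + (11/3)·R2: [0, 0, 50/3, -32/3]
R5 ← R5 − (1/3)·R2: [0, 0, 4, -3]
R6 ← R6 + (7/3)·R2: [0, 0, 12, -9]
R4 ← R4 − (25/3)·R3: [0, 0, 0, 143/3]
R5 ← R5 − (2)·R3: [0, 0, 0, 11]
R6 ← R6 − (6)·R3: [0, 0, 0, 33]
R5 ← R5 − (3/13)·R4: [0, 0, 0, 0]
R6 ← R6 − (9/13)·R4: [0, 0, 0, 0]
Echelon form has 4 nonzero rows, so rank(T) = 4.
The rank gives the maximum number of linearly independent columns: 4.

4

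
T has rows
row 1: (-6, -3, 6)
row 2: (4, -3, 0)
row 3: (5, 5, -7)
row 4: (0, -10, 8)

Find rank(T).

Row reduce to echelon form.
R2 ← R2 + (2/3)·R1: [0, -5, 4]
R3 ← R3 + (5/6)·R1: [0, 5/2, -2]
R3 ← R3 + (1/2)·R2: [0, 0, 0]
R4 ← R4 − (2)·R2: [0, 0, 0]
Echelon form has 2 nonzero rows, so rank(T) = 2.

2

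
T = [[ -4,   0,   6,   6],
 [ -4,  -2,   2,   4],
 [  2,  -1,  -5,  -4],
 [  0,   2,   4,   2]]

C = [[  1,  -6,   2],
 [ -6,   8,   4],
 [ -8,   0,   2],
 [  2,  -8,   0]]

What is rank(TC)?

First compute TC:
[[-40, -24,   4],
 [  0, -24, -12],
 [ 40,  12, -10],
 [-40,   0,  16]]
Now row reduce the product.
R3 ← R3 + R1: [0, -12, -6]
R4 ← R4 − R1: [0, 24, 12]
R3 ← R3 − (1/2)·R2: [0, 0, 0]
R4 ← R4 + R2: [0, 0, 0]
2 nonzero rows, so rank(TC) = 2.

2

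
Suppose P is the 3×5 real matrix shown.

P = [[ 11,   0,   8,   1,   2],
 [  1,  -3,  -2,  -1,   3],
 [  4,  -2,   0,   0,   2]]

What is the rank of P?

3

Row reduce to echelon form.
R2 ← R2 − (1/11)·R1: [0, -3, -30/11, -12/11, 31/11]
R3 ← R3 − (4/11)·R1: [0, -2, -32/11, -4/11, 14/11]
R3 ← R3 − (2/3)·R2: [0, 0, -12/11, 4/11, -20/33]
Echelon form has 3 nonzero rows, so rank(P) = 3.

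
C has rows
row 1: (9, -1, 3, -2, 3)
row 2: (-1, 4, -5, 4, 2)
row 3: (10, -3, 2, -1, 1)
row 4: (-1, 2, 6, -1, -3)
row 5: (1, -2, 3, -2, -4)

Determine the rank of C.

5

Row reduce to echelon form.
R2 ← R2 + (1/9)·R1: [0, 35/9, -14/3, 34/9, 7/3]
R3 ← R3 − (10/9)·R1: [0, -17/9, -4/3, 11/9, -7/3]
R4 ← R4 + (1/9)·R1: [0, 17/9, 19/3, -11/9, -8/3]
R5 ← R5 − (1/9)·R1: [0, -17/9, 8/3, -16/9, -13/3]
R3 ← R3 + (17/35)·R2: [0, 0, -18/5, 107/35, -6/5]
R4 ← R4 − (17/35)·R2: [0, 0, 43/5, -107/35, -19/5]
R5 ← R5 + (17/35)·R2: [0, 0, 2/5, 2/35, -16/5]
R4 ← R4 + (43/18)·R3: [0, 0, 0, 535/126, -20/3]
R5 ← R5 + (1/9)·R3: [0, 0, 0, 25/63, -10/3]
R5 ← R5 − (10/107)·R4: [0, 0, 0, 0, -290/107]
Echelon form has 5 nonzero rows, so rank(C) = 5.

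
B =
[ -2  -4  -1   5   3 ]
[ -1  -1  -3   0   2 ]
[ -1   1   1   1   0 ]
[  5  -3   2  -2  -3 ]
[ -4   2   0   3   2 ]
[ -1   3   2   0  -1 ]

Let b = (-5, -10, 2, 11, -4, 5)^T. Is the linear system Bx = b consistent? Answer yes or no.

yes

Row reduce the augmented matrix [B | b].
R2 ← R2 − (1/2)·R1: [0, 1, -5/2, -5/2, 1/2, -15/2]
R3 ← R3 − (1/2)·R1: [0, 3, 3/2, -3/2, -3/2, 9/2]
R4 ← R4 + (5/2)·R1: [0, -13, -1/2, 21/2, 9/2, -3/2]
R5 ← R5 − (2)·R1: [0, 10, 2, -7, -4, 6]
R6 ← R6 − (1/2)·R1: [0, 5, 5/2, -5/2, -5/2, 15/2]
R3 ← R3 − (3)·R2: [0, 0, 9, 6, -3, 27]
R4 ← R4 + (13)·R2: [0, 0, -33, -22, 11, -99]
R5 ← R5 − (10)·R2: [0, 0, 27, 18, -9, 81]
R6 ← R6 − (5)·R2: [0, 0, 15, 10, -5, 45]
R4 ← R4 + (11/3)·R3: [0, 0, 0, 0, 0, 0]
R5 ← R5 − (3)·R3: [0, 0, 0, 0, 0, 0]
R6 ← R6 − (5/3)·R3: [0, 0, 0, 0, 0, 0]
The echelon form has 3 nonzero rows, and every pivot lies in the first 5 columns, so rank(B) = rank([B|b]) = 3.
The system is consistent.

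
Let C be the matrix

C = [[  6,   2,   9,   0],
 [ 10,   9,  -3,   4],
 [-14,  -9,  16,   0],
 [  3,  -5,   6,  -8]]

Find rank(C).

Row reduce to echelon form.
R2 ← R2 − (5/3)·R1: [0, 17/3, -18, 4]
R3 ← R3 + (7/3)·R1: [0, -13/3, 37, 0]
R4 ← R4 − (1/2)·R1: [0, -6, 3/2, -8]
R3 ← R3 + (13/17)·R2: [0, 0, 395/17, 52/17]
R4 ← R4 + (18/17)·R2: [0, 0, -597/34, -64/17]
R4 ← R4 + (597/790)·R3: [0, 0, 0, -574/395]
Echelon form has 4 nonzero rows, so rank(C) = 4.

4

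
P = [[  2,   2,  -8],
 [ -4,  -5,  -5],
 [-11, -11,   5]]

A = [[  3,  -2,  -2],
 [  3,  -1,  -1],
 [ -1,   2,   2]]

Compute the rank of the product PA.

2

First compute PA:
[[ 20, -22, -22],
 [-22,   3,   3],
 [-71,  43,  43]]
Now row reduce the product.
R2 ← R2 + (11/10)·R1: [0, -106/5, -106/5]
R3 ← R3 + (71/20)·R1: [0, -351/10, -351/10]
R3 ← R3 − (351/212)·R2: [0, 0, 0]
2 nonzero rows, so rank(PA) = 2.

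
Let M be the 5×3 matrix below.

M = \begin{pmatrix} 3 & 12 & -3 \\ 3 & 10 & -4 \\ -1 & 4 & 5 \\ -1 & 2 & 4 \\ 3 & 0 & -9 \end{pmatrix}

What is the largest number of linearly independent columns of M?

2

Row reduce to echelon form.
R2 ← R2 − R1: [0, -2, -1]
R3 ← R3 + (1/3)·R1: [0, 8, 4]
R4 ← R4 + (1/3)·R1: [0, 6, 3]
R5 ← R5 − R1: [0, -12, -6]
R3 ← R3 + (4)·R2: [0, 0, 0]
R4 ← R4 + (3)·R2: [0, 0, 0]
R5 ← R5 − (6)·R2: [0, 0, 0]
Echelon form has 2 nonzero rows, so rank(M) = 2.
The rank gives the maximum number of linearly independent columns: 2.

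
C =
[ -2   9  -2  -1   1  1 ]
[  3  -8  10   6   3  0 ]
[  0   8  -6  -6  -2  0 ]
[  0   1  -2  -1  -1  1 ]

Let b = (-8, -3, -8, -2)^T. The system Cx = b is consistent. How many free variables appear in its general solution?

Row reduce the augmented matrix [C | b].
R2 ← R2 + (3/2)·R1: [0, 11/2, 7, 9/2, 9/2, 3/2, -15]
R3 ← R3 − (16/11)·R2: [0, 0, -178/11, -138/11, -94/11, -24/11, 152/11]
R4 ← R4 − (2/11)·R2: [0, 0, -36/11, -20/11, -20/11, 8/11, 8/11]
R4 ← R4 − (18/89)·R3: [0, 0, 0, 64/89, -8/89, 104/89, -184/89]
The echelon form has 4 nonzero rows, and every pivot lies in the first 6 columns, so rank(C) = rank([C|b]) = 4.
The system is consistent.
Free variables = (unknowns) − (rank) = 6 − 4 = 2.

2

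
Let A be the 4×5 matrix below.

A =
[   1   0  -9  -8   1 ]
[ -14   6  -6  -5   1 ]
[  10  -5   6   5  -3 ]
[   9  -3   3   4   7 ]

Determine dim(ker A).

1

Row reduce to echelon form.
R2 ← R2 + (14)·R1: [0, 6, -132, -117, 15]
R3 ← R3 − (10)·R1: [0, -5, 96, 85, -13]
R4 ← R4 − (9)·R1: [0, -3, 84, 76, -2]
R3 ← R3 + (5/6)·R2: [0, 0, -14, -25/2, -1/2]
R4 ← R4 + (1/2)·R2: [0, 0, 18, 35/2, 11/2]
R4 ← R4 + (9/7)·R3: [0, 0, 0, 10/7, 34/7]
4 nonzero rows, so rank(A) = 4.
A has 5 columns; by rank–nullity, nullity = 5 − 4 = 1.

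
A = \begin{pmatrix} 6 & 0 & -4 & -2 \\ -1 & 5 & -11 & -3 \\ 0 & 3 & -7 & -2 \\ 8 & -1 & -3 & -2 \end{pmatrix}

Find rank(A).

2

Row reduce to echelon form.
R2 ← R2 + (1/6)·R1: [0, 5, -35/3, -10/3]
R4 ← R4 − (4/3)·R1: [0, -1, 7/3, 2/3]
R3 ← R3 − (3/5)·R2: [0, 0, 0, 0]
R4 ← R4 + (1/5)·R2: [0, 0, 0, 0]
Echelon form has 2 nonzero rows, so rank(A) = 2.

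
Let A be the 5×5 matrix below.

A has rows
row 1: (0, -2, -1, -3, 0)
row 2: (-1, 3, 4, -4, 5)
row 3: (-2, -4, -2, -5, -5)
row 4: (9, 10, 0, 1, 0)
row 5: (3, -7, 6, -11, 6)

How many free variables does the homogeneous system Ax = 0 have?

0

Row reduce to echelon form.
Swap R1 ↔ R2
R3 ← R3 − (2)·R1: [0, -10, -10, 3, -15]
R4 ← R4 + (9)·R1: [0, 37, 36, -35, 45]
R5 ← R5 + (3)·R1: [0, 2, 18, -23, 21]
R3 ← R3 − (5)·R2: [0, 0, -5, 18, -15]
R4 ← R4 + (37/2)·R2: [0, 0, 35/2, -181/2, 45]
R5 ← R5 + R2: [0, 0, 17, -26, 21]
R4 ← R4 + (7/2)·R3: [0, 0, 0, -55/2, -15/2]
R5 ← R5 + (17/5)·R3: [0, 0, 0, 176/5, -30]
R5 ← R5 + (32/25)·R4: [0, 0, 0, 0, -198/5]
5 nonzero rows, so rank(A) = 5.
A has 5 columns; by rank–nullity, nullity = 5 − 5 = 0.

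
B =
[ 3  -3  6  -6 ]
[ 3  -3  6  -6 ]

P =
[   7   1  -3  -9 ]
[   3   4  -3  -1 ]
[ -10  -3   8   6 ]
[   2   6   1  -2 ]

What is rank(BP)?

First compute BP:
[[-60, -63,  42,  24],
 [-60, -63,  42,  24]]
Now row reduce the product.
R2 ← R2 − R1: [0, 0, 0, 0]
1 nonzero row, so rank(BP) = 1.

1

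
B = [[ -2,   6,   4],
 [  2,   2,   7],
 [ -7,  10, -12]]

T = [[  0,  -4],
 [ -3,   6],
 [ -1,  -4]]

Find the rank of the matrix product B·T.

2

First compute BT:
[[-22,  28],
 [-13, -24],
 [-18, 136]]
Now row reduce the product.
R2 ← R2 − (13/22)·R1: [0, -446/11]
R3 ← R3 − (9/11)·R1: [0, 1244/11]
R3 ← R3 + (622/223)·R2: [0, 0]
2 nonzero rows, so rank(BT) = 2.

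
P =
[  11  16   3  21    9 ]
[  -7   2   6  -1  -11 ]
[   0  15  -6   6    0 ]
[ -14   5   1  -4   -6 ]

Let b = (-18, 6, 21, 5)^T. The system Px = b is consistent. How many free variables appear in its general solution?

Row reduce the augmented matrix [P | b].
R2 ← R2 + (7/11)·R1: [0, 134/11, 87/11, 136/11, -58/11, -60/11]
R4 ← R4 + (14/11)·R1: [0, 279/11, 53/11, 250/11, 60/11, -197/11]
R3 ← R3 − (165/134)·R2: [0, 0, -2109/134, -618/67, 435/67, 1857/67]
R4 ← R4 − (279/134)·R2: [0, 0, -1561/134, -202/67, 1101/67, -439/67]
R4 ← R4 − (1561/2109)·R3: [0, 0, 0, 2680/703, 8174/703, -19028/703]
The echelon form has 4 nonzero rows, and every pivot lies in the first 5 columns, so rank(P) = rank([P|b]) = 4.
The system is consistent.
Free variables = (unknowns) − (rank) = 5 − 4 = 1.

1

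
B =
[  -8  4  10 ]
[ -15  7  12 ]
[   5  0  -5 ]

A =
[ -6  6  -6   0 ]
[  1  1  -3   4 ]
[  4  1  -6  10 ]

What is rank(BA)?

First compute BA:
[[ 92, -34, -24, 116],
 [145, -71,  -3, 148],
 [-50,  25,   0, -50]]
Now row reduce the product.
R2 ← R2 − (145/92)·R1: [0, -801/46, 801/23, -801/23]
R3 ← R3 + (25/46)·R1: [0, 150/23, -300/23, 300/23]
R3 ← R3 + (100/267)·R2: [0, 0, 0, 0]
2 nonzero rows, so rank(BA) = 2.

2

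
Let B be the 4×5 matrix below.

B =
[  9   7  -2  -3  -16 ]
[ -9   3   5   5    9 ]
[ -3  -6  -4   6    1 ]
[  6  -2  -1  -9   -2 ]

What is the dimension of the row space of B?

4

Row reduce to echelon form.
R2 ← R2 + R1: [0, 10, 3, 2, -7]
R3 ← R3 + (1/3)·R1: [0, -11/3, -14/3, 5, -13/3]
R4 ← R4 − (2/3)·R1: [0, -20/3, 1/3, -7, 26/3]
R3 ← R3 + (11/30)·R2: [0, 0, -107/30, 86/15, -69/10]
R4 ← R4 + (2/3)·R2: [0, 0, 7/3, -17/3, 4]
R4 ← R4 + (70/107)·R3: [0, 0, 0, -205/107, -55/107]
Echelon form has 4 nonzero rows, so rank(B) = 4.
The row space has dimension equal to the rank: 4.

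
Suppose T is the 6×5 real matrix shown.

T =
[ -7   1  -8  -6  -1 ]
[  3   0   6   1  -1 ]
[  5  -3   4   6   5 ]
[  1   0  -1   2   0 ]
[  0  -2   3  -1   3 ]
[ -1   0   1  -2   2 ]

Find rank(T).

4

Row reduce to echelon form.
R2 ← R2 + (3/7)·R1: [0, 3/7, 18/7, -11/7, -10/7]
R3 ← R3 + (5/7)·R1: [0, -16/7, -12/7, 12/7, 30/7]
R4 ← R4 + (1/7)·R1: [0, 1/7, -15/7, 8/7, -1/7]
R6 ← R6 − (1/7)·R1: [0, -1/7, 15/7, -8/7, 15/7]
R3 ← R3 + (16/3)·R2: [0, 0, 12, -20/3, -10/3]
R4 ← R4 − (1/3)·R2: [0, 0, -3, 5/3, 1/3]
R5 ← R5 + (14/3)·R2: [0, 0, 15, -25/3, -11/3]
R6 ← R6 + (1/3)·R2: [0, 0, 3, -5/3, 5/3]
R4 ← R4 + (1/4)·R3: [0, 0, 0, 0, -1/2]
R5 ← R5 − (5/4)·R3: [0, 0, 0, 0, 1/2]
R6 ← R6 − (1/4)·R3: [0, 0, 0, 0, 5/2]
R5 ← R5 + R4: [0, 0, 0, 0, 0]
R6 ← R6 + (5)·R4: [0, 0, 0, 0, 0]
Echelon form has 4 nonzero rows, so rank(T) = 4.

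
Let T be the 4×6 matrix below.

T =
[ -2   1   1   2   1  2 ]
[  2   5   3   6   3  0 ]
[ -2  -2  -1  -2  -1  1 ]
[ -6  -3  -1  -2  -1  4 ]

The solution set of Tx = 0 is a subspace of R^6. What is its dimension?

4

Row reduce to echelon form.
R2 ← R2 + R1: [0, 6, 4, 8, 4, 2]
R3 ← R3 − R1: [0, -3, -2, -4, -2, -1]
R4 ← R4 − (3)·R1: [0, -6, -4, -8, -4, -2]
R3 ← R3 + (1/2)·R2: [0, 0, 0, 0, 0, 0]
R4 ← R4 + R2: [0, 0, 0, 0, 0, 0]
2 nonzero rows, so rank(T) = 2.
T has 6 columns; by rank–nullity, nullity = 6 − 2 = 4.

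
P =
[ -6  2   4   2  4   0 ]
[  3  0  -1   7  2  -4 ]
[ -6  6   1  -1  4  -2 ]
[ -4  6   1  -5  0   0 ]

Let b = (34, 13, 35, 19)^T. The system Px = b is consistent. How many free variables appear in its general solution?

Row reduce the augmented matrix [P | b].
R2 ← R2 + (1/2)·R1: [0, 1, 1, 8, 4, -4, 30]
R3 ← R3 − R1: [0, 4, -3, -3, 0, -2, 1]
R4 ← R4 − (2/3)·R1: [0, 14/3, -5/3, -19/3, -8/3, 0, -11/3]
R3 ← R3 − (4)·R2: [0, 0, -7, -35, -16, 14, -119]
R4 ← R4 − (14/3)·R2: [0, 0, -19/3, -131/3, -64/3, 56/3, -431/3]
R4 ← R4 − (19/21)·R3: [0, 0, 0, -12, -48/7, 6, -36]
The echelon form has 4 nonzero rows, and every pivot lies in the first 6 columns, so rank(P) = rank([P|b]) = 4.
The system is consistent.
Free variables = (unknowns) − (rank) = 6 − 4 = 2.

2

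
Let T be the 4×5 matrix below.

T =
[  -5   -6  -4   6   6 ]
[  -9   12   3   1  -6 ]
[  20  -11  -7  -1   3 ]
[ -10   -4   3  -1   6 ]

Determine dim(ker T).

1

Row reduce to echelon form.
R2 ← R2 − (9/5)·R1: [0, 114/5, 51/5, -49/5, -84/5]
R3 ← R3 + (4)·R1: [0, -35, -23, 23, 27]
R4 ← R4 − (2)·R1: [0, 8, 11, -13, -6]
R3 ← R3 + (175/114)·R2: [0, 0, -279/38, 907/114, 23/19]
R4 ← R4 − (20/57)·R2: [0, 0, 141/19, -545/57, -2/19]
R4 ← R4 + (94/93)·R3: [0, 0, 0, -424/279, 104/93]
4 nonzero rows, so rank(T) = 4.
T has 5 columns; by rank–nullity, nullity = 5 − 4 = 1.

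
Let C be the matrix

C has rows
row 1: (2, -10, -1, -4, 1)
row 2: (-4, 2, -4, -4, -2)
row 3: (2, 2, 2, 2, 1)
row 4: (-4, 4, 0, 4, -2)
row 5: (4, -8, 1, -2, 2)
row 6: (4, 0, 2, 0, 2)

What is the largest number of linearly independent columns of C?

3

Row reduce to echelon form.
R2 ← R2 + (2)·R1: [0, -18, -6, -12, 0]
R3 ← R3 − R1: [0, 12, 3, 6, 0]
R4 ← R4 + (2)·R1: [0, -16, -2, -4, 0]
R5 ← R5 − (2)·R1: [0, 12, 3, 6, 0]
R6 ← R6 − (2)·R1: [0, 20, 4, 8, 0]
R3 ← R3 + (2/3)·R2: [0, 0, -1, -2, 0]
R4 ← R4 − (8/9)·R2: [0, 0, 10/3, 20/3, 0]
R5 ← R5 + (2/3)·R2: [0, 0, -1, -2, 0]
R6 ← R6 + (10/9)·R2: [0, 0, -8/3, -16/3, 0]
R4 ← R4 + (10/3)·R3: [0, 0, 0, 0, 0]
R5 ← R5 − R3: [0, 0, 0, 0, 0]
R6 ← R6 − (8/3)·R3: [0, 0, 0, 0, 0]
Echelon form has 3 nonzero rows, so rank(C) = 3.
The rank gives the maximum number of linearly independent columns: 3.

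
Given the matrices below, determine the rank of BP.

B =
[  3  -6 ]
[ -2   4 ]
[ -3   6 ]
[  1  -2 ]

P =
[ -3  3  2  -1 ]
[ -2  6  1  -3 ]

1

First compute BP:
[[  3, -27,   0,  15],
 [ -2,  18,   0, -10],
 [ -3,  27,   0, -15],
 [  1,  -9,   0,   5]]
Now row reduce the product.
R2 ← R2 + (2/3)·R1: [0, 0, 0, 0]
R3 ← R3 + R1: [0, 0, 0, 0]
R4 ← R4 − (1/3)·R1: [0, 0, 0, 0]
1 nonzero row, so rank(BP) = 1.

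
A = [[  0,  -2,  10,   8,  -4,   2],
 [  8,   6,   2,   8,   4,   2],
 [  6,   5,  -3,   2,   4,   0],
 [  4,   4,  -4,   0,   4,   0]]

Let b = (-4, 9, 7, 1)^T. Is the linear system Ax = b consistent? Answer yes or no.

Row reduce the augmented matrix [A | b].
Swap R1 ↔ R2
R3 ← R3 − (3/4)·R1: [0, 1/2, -9/2, -4, 1, -3/2, 1/4]
R4 ← R4 − (1/2)·R1: [0, 1, -5, -4, 2, -1, -7/2]
R3 ← R3 + (1/4)·R2: [0, 0, -2, -2, 0, -1, -3/4]
R4 ← R4 + (1/2)·R2: [0, 0, 0, 0, 0, 0, -11/2]
The echelon form has 4 nonzero rows; the last pivot sits in the augmented column, so rank(A) = 3 but rank([A|b]) = 4.
Since the ranks differ, the system is inconsistent.

no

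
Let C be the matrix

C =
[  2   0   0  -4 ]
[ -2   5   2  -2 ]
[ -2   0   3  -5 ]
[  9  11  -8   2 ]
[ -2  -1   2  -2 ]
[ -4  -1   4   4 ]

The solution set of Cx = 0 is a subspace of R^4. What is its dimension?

Row reduce to echelon form.
R2 ← R2 + R1: [0, 5, 2, -6]
R3 ← R3 + R1: [0, 0, 3, -9]
R4 ← R4 − (9/2)·R1: [0, 11, -8, 20]
R5 ← R5 + R1: [0, -1, 2, -6]
R6 ← R6 + (2)·R1: [0, -1, 4, -4]
R4 ← R4 − (11/5)·R2: [0, 0, -62/5, 166/5]
R5 ← R5 + (1/5)·R2: [0, 0, 12/5, -36/5]
R6 ← R6 + (1/5)·R2: [0, 0, 22/5, -26/5]
R4 ← R4 + (62/15)·R3: [0, 0, 0, -4]
R5 ← R5 − (4/5)·R3: [0, 0, 0, 0]
R6 ← R6 − (22/15)·R3: [0, 0, 0, 8]
R6 ← R6 + (2)·R4: [0, 0, 0, 0]
4 nonzero rows, so rank(C) = 4.
C has 4 columns; by rank–nullity, nullity = 4 − 4 = 0.

0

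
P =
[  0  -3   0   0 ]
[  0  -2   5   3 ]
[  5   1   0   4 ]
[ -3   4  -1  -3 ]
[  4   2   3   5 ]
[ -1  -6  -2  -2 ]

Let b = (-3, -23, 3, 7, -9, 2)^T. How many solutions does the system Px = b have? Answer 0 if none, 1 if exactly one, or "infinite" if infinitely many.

Row reduce the augmented matrix [P | b].
Swap R1 ↔ R3
R4 ← R4 + (3/5)·R1: [0, 23/5, -1, -3/5, 44/5]
R5 ← R5 − (4/5)·R1: [0, 6/5, 3, 9/5, -57/5]
R6 ← R6 + (1/5)·R1: [0, -29/5, -2, -6/5, 13/5]
R3 ← R3 − (3/2)·R2: [0, 0, -15/2, -9/2, 63/2]
R4 ← R4 + (23/10)·R2: [0, 0, 21/2, 63/10, -441/10]
R5 ← R5 + (3/5)·R2: [0, 0, 6, 18/5, -126/5]
R6 ← R6 − (29/10)·R2: [0, 0, -33/2, -99/10, 693/10]
R4 ← R4 + (7/5)·R3: [0, 0, 0, 0, 0]
R5 ← R5 + (4/5)·R3: [0, 0, 0, 0, 0]
R6 ← R6 − (11/5)·R3: [0, 0, 0, 0, 0]
The echelon form has 3 nonzero rows, and every pivot lies in the first 4 columns, so rank(P) = rank([P|b]) = 3.
The system is consistent.
rank = 3 < 4 unknowns, so there are infinitely many solutions.

infinite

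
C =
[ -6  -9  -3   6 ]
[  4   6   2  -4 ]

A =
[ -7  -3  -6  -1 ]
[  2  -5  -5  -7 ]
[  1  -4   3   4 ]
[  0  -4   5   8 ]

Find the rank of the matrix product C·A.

First compute CA:
[[ 21,  51, 102, 105],
 [-14, -34, -68, -70]]
Now row reduce the product.
R2 ← R2 + (2/3)·R1: [0, 0, 0, 0]
1 nonzero row, so rank(CA) = 1.

1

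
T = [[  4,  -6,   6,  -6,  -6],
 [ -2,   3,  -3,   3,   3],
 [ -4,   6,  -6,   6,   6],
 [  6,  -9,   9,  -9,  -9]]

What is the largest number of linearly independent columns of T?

1

Row reduce to echelon form.
R2 ← R2 + (1/2)·R1: [0, 0, 0, 0, 0]
R3 ← R3 + R1: [0, 0, 0, 0, 0]
R4 ← R4 − (3/2)·R1: [0, 0, 0, 0, 0]
Echelon form has 1 nonzero row, so rank(T) = 1.
The rank gives the maximum number of linearly independent columns: 1.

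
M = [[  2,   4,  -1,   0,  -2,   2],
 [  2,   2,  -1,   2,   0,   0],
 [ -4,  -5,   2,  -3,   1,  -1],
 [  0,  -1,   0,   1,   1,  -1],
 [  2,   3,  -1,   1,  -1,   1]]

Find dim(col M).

2

Row reduce to echelon form.
R2 ← R2 − R1: [0, -2, 0, 2, 2, -2]
R3 ← R3 + (2)·R1: [0, 3, 0, -3, -3, 3]
R5 ← R5 − R1: [0, -1, 0, 1, 1, -1]
R3 ← R3 + (3/2)·R2: [0, 0, 0, 0, 0, 0]
R4 ← R4 − (1/2)·R2: [0, 0, 0, 0, 0, 0]
R5 ← R5 − (1/2)·R2: [0, 0, 0, 0, 0, 0]
Echelon form has 2 nonzero rows, so rank(M) = 2.
The column space has dimension equal to the rank: 2.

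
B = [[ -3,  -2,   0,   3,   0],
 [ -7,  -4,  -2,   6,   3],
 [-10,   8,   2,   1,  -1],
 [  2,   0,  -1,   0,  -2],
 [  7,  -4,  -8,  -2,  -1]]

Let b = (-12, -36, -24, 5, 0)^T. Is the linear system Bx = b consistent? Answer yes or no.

yes

Row reduce the augmented matrix [B | b].
R2 ← R2 − (7/3)·R1: [0, 2/3, -2, -1, 3, -8]
R3 ← R3 − (10/3)·R1: [0, 44/3, 2, -9, -1, 16]
R4 ← R4 + (2/3)·R1: [0, -4/3, -1, 2, -2, -3]
R5 ← R5 + (7/3)·R1: [0, -26/3, -8, 5, -1, -28]
R3 ← R3 − (22)·R2: [0, 0, 46, 13, -67, 192]
R4 ← R4 + (2)·R2: [0, 0, -5, 0, 4, -19]
R5 ← R5 + (13)·R2: [0, 0, -34, -8, 38, -132]
R4 ← R4 + (5/46)·R3: [0, 0, 0, 65/46, -151/46, 43/23]
R5 ← R5 + (17/23)·R3: [0, 0, 0, 37/23, -265/23, 228/23]
R5 ← R5 − (74/65)·R4: [0, 0, 0, 0, -506/65, 506/65]
The echelon form has 5 nonzero rows, and every pivot lies in the first 5 columns, so rank(B) = rank([B|b]) = 5.
The system is consistent.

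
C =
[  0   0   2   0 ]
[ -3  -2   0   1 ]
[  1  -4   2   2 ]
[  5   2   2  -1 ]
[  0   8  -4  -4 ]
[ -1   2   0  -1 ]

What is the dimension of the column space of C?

3

Row reduce to echelon form.
Swap R1 ↔ R2
R3 ← R3 + (1/3)·R1: [0, -14/3, 2, 7/3]
R4 ← R4 + (5/3)·R1: [0, -4/3, 2, 2/3]
R6 ← R6 − (1/3)·R1: [0, 8/3, 0, -4/3]
Swap R2 ↔ R3
R4 ← R4 − (2/7)·R2: [0, 0, 10/7, 0]
R5 ← R5 + (12/7)·R2: [0, 0, -4/7, 0]
R6 ← R6 + (4/7)·R2: [0, 0, 8/7, 0]
R4 ← R4 − (5/7)·R3: [0, 0, 0, 0]
R5 ← R5 + (2/7)·R3: [0, 0, 0, 0]
R6 ← R6 − (4/7)·R3: [0, 0, 0, 0]
Echelon form has 3 nonzero rows, so rank(C) = 3.
The column space has dimension equal to the rank: 3.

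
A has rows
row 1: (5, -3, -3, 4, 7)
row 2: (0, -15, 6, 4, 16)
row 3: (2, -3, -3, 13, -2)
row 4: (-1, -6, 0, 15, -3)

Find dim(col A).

Row reduce to echelon form.
R3 ← R3 − (2/5)·R1: [0, -9/5, -9/5, 57/5, -24/5]
R4 ← R4 + (1/5)·R1: [0, -33/5, -3/5, 79/5, -8/5]
R3 ← R3 − (3/25)·R2: [0, 0, -63/25, 273/25, -168/25]
R4 ← R4 − (11/25)·R2: [0, 0, -81/25, 351/25, -216/25]
R4 ← R4 − (9/7)·R3: [0, 0, 0, 0, 0]
Echelon form has 3 nonzero rows, so rank(A) = 3.
The column space has dimension equal to the rank: 3.

3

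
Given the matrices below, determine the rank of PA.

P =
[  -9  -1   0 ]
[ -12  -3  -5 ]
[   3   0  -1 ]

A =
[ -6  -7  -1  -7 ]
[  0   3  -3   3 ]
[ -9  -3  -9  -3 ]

First compute PA:
[[ 54,  60,  12,  60],
 [117,  90,  66,  90],
 [ -9, -18,   6, -18]]
Now row reduce the product.
R2 ← R2 − (13/6)·R1: [0, -40, 40, -40]
R3 ← R3 + (1/6)·R1: [0, -8, 8, -8]
R3 ← R3 − (1/5)·R2: [0, 0, 0, 0]
2 nonzero rows, so rank(PA) = 2.

2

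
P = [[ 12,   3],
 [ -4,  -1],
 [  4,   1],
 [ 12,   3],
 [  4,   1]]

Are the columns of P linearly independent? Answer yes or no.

Row reduce P to echelon form.
R2 ← R2 + (1/3)·R1: [0, 0]
R3 ← R3 − (1/3)·R1: [0, 0]
R4 ← R4 − R1: [0, 0]
R5 ← R5 − (1/3)·R1: [0, 0]
1 pivot among 2 columns.
Only 1 < 2 pivot columns, so the columns are linearly dependent.

no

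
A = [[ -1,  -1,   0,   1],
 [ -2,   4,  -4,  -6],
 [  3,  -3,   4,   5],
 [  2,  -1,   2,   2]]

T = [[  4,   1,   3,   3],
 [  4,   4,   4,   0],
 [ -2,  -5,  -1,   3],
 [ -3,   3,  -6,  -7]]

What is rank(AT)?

First compute AT:
[[-11,  -2, -13, -10],
 [ 34,  16,  50,  24],
 [-23, -14, -37, -14],
 [ -6,  -6, -12,  -2]]
Now row reduce the product.
R2 ← R2 + (34/11)·R1: [0, 108/11, 108/11, -76/11]
R3 ← R3 − (23/11)·R1: [0, -108/11, -108/11, 76/11]
R4 ← R4 − (6/11)·R1: [0, -54/11, -54/11, 38/11]
R3 ← R3 + R2: [0, 0, 0, 0]
R4 ← R4 + (1/2)·R2: [0, 0, 0, 0]
2 nonzero rows, so rank(AT) = 2.

2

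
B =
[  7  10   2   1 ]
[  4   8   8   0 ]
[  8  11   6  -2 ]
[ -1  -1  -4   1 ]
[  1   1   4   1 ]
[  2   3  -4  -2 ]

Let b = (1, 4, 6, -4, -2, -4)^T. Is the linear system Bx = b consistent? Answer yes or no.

Row reduce the augmented matrix [B | b].
R2 ← R2 − (4/7)·R1: [0, 16/7, 48/7, -4/7, 24/7]
R3 ← R3 − (8/7)·R1: [0, -3/7, 26/7, -22/7, 34/7]
R4 ← R4 + (1/7)·R1: [0, 3/7, -26/7, 8/7, -27/7]
R5 ← R5 − (1/7)·R1: [0, -3/7, 26/7, 6/7, -15/7]
R6 ← R6 − (2/7)·R1: [0, 1/7, -32/7, -16/7, -30/7]
R3 ← R3 + (3/16)·R2: [0, 0, 5, -13/4, 11/2]
R4 ← R4 − (3/16)·R2: [0, 0, -5, 5/4, -9/2]
R5 ← R5 + (3/16)·R2: [0, 0, 5, 3/4, -3/2]
R6 ← R6 − (1/16)·R2: [0, 0, -5, -9/4, -9/2]
R4 ← R4 + R3: [0, 0, 0, -2, 1]
R5 ← R5 − R3: [0, 0, 0, 4, -7]
R6 ← R6 + R3: [0, 0, 0, -11/2, 1]
R5 ← R5 + (2)·R4: [0, 0, 0, 0, -5]
R6 ← R6 − (11/4)·R4: [0, 0, 0, 0, -7/4]
R6 ← R6 − (7/20)·R5: [0, 0, 0, 0, 0]
The echelon form has 5 nonzero rows; the last pivot sits in the augmented column, so rank(B) = 4 but rank([B|b]) = 5.
Since the ranks differ, the system is inconsistent.

no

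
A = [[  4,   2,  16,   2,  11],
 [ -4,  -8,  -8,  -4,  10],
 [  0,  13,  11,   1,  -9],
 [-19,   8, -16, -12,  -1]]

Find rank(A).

Row reduce to echelon form.
R2 ← R2 + R1: [0, -6, 8, -2, 21]
R4 ← R4 + (19/4)·R1: [0, 35/2, 60, -5/2, 205/4]
R3 ← R3 + (13/6)·R2: [0, 0, 85/3, -10/3, 73/2]
R4 ← R4 + (35/12)·R2: [0, 0, 250/3, -25/3, 225/2]
R4 ← R4 − (50/17)·R3: [0, 0, 0, 25/17, 175/34]
Echelon form has 4 nonzero rows, so rank(A) = 4.

4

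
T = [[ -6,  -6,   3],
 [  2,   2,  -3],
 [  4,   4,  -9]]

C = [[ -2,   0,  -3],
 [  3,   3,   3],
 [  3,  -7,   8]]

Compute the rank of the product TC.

First compute TC:
[[  3, -39,  24],
 [ -7,  27, -24],
 [-23,  75, -72]]
Now row reduce the product.
R2 ← R2 + (7/3)·R1: [0, -64, 32]
R3 ← R3 + (23/3)·R1: [0, -224, 112]
R3 ← R3 − (7/2)·R2: [0, 0, 0]
2 nonzero rows, so rank(TC) = 2.

2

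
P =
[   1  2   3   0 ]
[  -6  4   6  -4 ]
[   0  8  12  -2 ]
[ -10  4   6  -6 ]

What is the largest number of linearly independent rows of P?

Row reduce to echelon form.
R2 ← R2 + (6)·R1: [0, 16, 24, -4]
R4 ← R4 + (10)·R1: [0, 24, 36, -6]
R3 ← R3 − (1/2)·R2: [0, 0, 0, 0]
R4 ← R4 − (3/2)·R2: [0, 0, 0, 0]
Echelon form has 2 nonzero rows, so rank(P) = 2.
The rank gives the maximum number of linearly independent rows: 2.

2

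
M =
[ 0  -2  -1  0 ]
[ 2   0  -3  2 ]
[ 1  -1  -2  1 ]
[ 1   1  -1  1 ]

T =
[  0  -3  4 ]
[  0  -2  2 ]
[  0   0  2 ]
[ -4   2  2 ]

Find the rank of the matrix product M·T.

2

First compute MT:
[[  0,   4,  -6],
 [ -8,  -2,   6],
 [ -4,   1,   0],
 [ -4,  -3,   6]]
Now row reduce the product.
Swap R1 ↔ R2
R3 ← R3 − (1/2)·R1: [0, 2, -3]
R4 ← R4 − (1/2)·R1: [0, -2, 3]
R3 ← R3 − (1/2)·R2: [0, 0, 0]
R4 ← R4 + (1/2)·R2: [0, 0, 0]
2 nonzero rows, so rank(MT) = 2.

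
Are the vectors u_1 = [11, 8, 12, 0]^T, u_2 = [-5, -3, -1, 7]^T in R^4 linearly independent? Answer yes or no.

yes

Form the matrix with these vectors as rows and row reduce.
R2 ← R2 + (5/11)·R1: [0, 7/11, 49/11, 7]
2 nonzero rows, so the 2 vectors span a space of dimension 2.
Since 2 = 2, the vectors are linearly independent.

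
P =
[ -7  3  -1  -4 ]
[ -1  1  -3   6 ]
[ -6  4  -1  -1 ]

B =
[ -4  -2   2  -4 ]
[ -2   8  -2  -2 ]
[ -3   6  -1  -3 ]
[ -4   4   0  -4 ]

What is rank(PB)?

First compute PB:
[[ 41,  16, -19,  41],
 [-13,  16,  -1, -13],
 [ 23,  34, -19,  23]]
Now row reduce the product.
R2 ← R2 + (13/41)·R1: [0, 864/41, -288/41, 0]
R3 ← R3 − (23/41)·R1: [0, 1026/41, -342/41, 0]
R3 ← R3 − (19/16)·R2: [0, 0, 0, 0]
2 nonzero rows, so rank(PB) = 2.

2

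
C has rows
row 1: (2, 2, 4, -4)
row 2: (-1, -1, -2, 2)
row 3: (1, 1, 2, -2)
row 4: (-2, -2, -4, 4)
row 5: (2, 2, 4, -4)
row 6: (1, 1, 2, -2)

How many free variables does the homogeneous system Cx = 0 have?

Row reduce to echelon form.
R2 ← R2 + (1/2)·R1: [0, 0, 0, 0]
R3 ← R3 − (1/2)·R1: [0, 0, 0, 0]
R4 ← R4 + R1: [0, 0, 0, 0]
R5 ← R5 − R1: [0, 0, 0, 0]
R6 ← R6 − (1/2)·R1: [0, 0, 0, 0]
1 nonzero row, so rank(C) = 1.
C has 4 columns; by rank–nullity, nullity = 4 − 1 = 3.

3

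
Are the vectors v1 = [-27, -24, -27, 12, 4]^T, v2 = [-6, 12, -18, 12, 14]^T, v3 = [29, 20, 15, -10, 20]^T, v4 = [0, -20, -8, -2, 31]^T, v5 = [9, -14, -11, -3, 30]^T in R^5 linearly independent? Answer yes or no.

Form the matrix with these vectors as rows and row reduce.
R2 ← R2 − (2/9)·R1: [0, 52/3, -12, 28/3, 118/9]
R3 ← R3 + (29/27)·R1: [0, -52/9, -14, 26/9, 656/27]
R5 ← R5 + (1/3)·R1: [0, -22, -20, 1, 94/3]
R3 ← R3 + (1/3)·R2: [0, 0, -18, 6, 86/3]
R4 ← R4 + (15/13)·R2: [0, 0, -284/13, 114/13, 1799/39]
R5 ← R5 + (33/26)·R2: [0, 0, -458/13, 167/13, 1871/39]
R4 ← R4 − (142/117)·R3: [0, 0, 0, 58/39, 3979/351]
R5 ← R5 − (229/117)·R3: [0, 0, 0, 43/39, -2855/351]
R5 ← R5 − (43/58)·R4: [0, 0, 0, 0, -8633/522]
5 nonzero rows, so the 5 vectors span a space of dimension 5.
Since 5 = 5, the vectors are linearly independent.

yes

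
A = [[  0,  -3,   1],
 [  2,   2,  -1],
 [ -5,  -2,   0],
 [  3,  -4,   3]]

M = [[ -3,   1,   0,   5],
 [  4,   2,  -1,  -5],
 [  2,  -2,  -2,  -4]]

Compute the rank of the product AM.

3

First compute AM:
[[-10,  -8,   1,  11],
 [  0,   8,   0,   4],
 [  7,  -9,   2, -15],
 [-19, -11,  -2,  23]]
Now row reduce the product.
R3 ← R3 + (7/10)·R1: [0, -73/5, 27/10, -73/10]
R4 ← R4 − (19/10)·R1: [0, 21/5, -39/10, 21/10]
R3 ← R3 + (73/40)·R2: [0, 0, 27/10, 0]
R4 ← R4 − (21/40)·R2: [0, 0, -39/10, 0]
R4 ← R4 + (13/9)·R3: [0, 0, 0, 0]
3 nonzero rows, so rank(AM) = 3.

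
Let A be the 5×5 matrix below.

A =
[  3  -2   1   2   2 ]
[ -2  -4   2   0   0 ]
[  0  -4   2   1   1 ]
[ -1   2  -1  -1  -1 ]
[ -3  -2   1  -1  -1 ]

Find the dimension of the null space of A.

3

Row reduce to echelon form.
R2 ← R2 + (2/3)·R1: [0, -16/3, 8/3, 4/3, 4/3]
R4 ← R4 + (1/3)·R1: [0, 4/3, -2/3, -1/3, -1/3]
R5 ← R5 + R1: [0, -4, 2, 1, 1]
R3 ← R3 − (3/4)·R2: [0, 0, 0, 0, 0]
R4 ← R4 + (1/4)·R2: [0, 0, 0, 0, 0]
R5 ← R5 − (3/4)·R2: [0, 0, 0, 0, 0]
2 nonzero rows, so rank(A) = 2.
A has 5 columns; by rank–nullity, nullity = 5 − 2 = 3.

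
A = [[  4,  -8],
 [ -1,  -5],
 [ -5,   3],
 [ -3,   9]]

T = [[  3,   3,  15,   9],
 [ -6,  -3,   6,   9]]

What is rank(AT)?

2

First compute AT:
[[ 60,  36,  12, -36],
 [ 27,  12, -45, -54],
 [-33, -24, -57, -18],
 [-63, -36,   9,  54]]
Now row reduce the product.
R2 ← R2 − (9/20)·R1: [0, -21/5, -252/5, -189/5]
R3 ← R3 + (11/20)·R1: [0, -21/5, -252/5, -189/5]
R4 ← R4 + (21/20)·R1: [0, 9/5, 108/5, 81/5]
R3 ← R3 − R2: [0, 0, 0, 0]
R4 ← R4 + (3/7)·R2: [0, 0, 0, 0]
2 nonzero rows, so rank(AT) = 2.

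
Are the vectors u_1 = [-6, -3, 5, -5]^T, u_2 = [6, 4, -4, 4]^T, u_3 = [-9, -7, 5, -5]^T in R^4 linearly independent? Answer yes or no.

no

Form the matrix with these vectors as rows and row reduce.
R2 ← R2 + R1: [0, 1, 1, -1]
R3 ← R3 − (3/2)·R1: [0, -5/2, -5/2, 5/2]
R3 ← R3 + (5/2)·R2: [0, 0, 0, 0]
2 nonzero rows, so the 3 vectors span a space of dimension 2.
Since 2 < 3, the vectors are linearly dependent.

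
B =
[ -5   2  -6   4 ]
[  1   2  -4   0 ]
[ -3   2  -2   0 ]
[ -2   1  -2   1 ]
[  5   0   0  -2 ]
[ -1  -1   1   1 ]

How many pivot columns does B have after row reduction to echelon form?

3

Row reduce to echelon form.
R2 ← R2 + (1/5)·R1: [0, 12/5, -26/5, 4/5]
R3 ← R3 − (3/5)·R1: [0, 4/5, 8/5, -12/5]
R4 ← R4 − (2/5)·R1: [0, 1/5, 2/5, -3/5]
R5 ← R5 + R1: [0, 2, -6, 2]
R6 ← R6 − (1/5)·R1: [0, -7/5, 11/5, 1/5]
R3 ← R3 − (1/3)·R2: [0, 0, 10/3, -8/3]
R4 ← R4 − (1/12)·R2: [0, 0, 5/6, -2/3]
R5 ← R5 − (5/6)·R2: [0, 0, -5/3, 4/3]
R6 ← R6 + (7/12)·R2: [0, 0, -5/6, 2/3]
R4 ← R4 − (1/4)·R3: [0, 0, 0, 0]
R5 ← R5 + (1/2)·R3: [0, 0, 0, 0]
R6 ← R6 + (1/4)·R3: [0, 0, 0, 0]
Echelon form has 3 nonzero rows, so rank(B) = 3.
Each nonzero row contributes one pivot column: 3 pivot columns.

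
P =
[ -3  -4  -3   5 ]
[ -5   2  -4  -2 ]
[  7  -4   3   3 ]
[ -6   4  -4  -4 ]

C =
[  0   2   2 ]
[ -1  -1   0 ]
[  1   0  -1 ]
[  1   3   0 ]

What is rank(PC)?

3

First compute PC:
[[  6,  13,  -3],
 [ -8, -18,  -6],
 [ 10,  27,  11],
 [-12, -28,  -8]]
Now row reduce the product.
R2 ← R2 + (4/3)·R1: [0, -2/3, -10]
R3 ← R3 − (5/3)·R1: [0, 16/3, 16]
R4 ← R4 + (2)·R1: [0, -2, -14]
R3 ← R3 + (8)·R2: [0, 0, -64]
R4 ← R4 − (3)·R2: [0, 0, 16]
R4 ← R4 + (1/4)·R3: [0, 0, 0]
3 nonzero rows, so rank(PC) = 3.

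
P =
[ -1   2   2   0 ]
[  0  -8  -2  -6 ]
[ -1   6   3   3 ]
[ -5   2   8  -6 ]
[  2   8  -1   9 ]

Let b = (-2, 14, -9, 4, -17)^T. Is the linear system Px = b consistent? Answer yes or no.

yes

Row reduce the augmented matrix [P | b].
R3 ← R3 − R1: [0, 4, 1, 3, -7]
R4 ← R4 − (5)·R1: [0, -8, -2, -6, 14]
R5 ← R5 + (2)·R1: [0, 12, 3, 9, -21]
R3 ← R3 + (1/2)·R2: [0, 0, 0, 0, 0]
R4 ← R4 − R2: [0, 0, 0, 0, 0]
R5 ← R5 + (3/2)·R2: [0, 0, 0, 0, 0]
The echelon form has 2 nonzero rows, and every pivot lies in the first 4 columns, so rank(P) = rank([P|b]) = 2.
The system is consistent.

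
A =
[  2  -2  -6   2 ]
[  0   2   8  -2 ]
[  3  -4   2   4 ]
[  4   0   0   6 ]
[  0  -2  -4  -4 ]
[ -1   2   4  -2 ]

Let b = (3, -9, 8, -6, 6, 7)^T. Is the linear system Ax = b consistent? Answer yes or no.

Row reduce the augmented matrix [A | b].
R3 ← R3 − (3/2)·R1: [0, -1, 11, 1, 7/2]
R4 ← R4 − (2)·R1: [0, 4, 12, 2, -12]
R6 ← R6 + (1/2)·R1: [0, 1, 1, -1, 17/2]
R3 ← R3 + (1/2)·R2: [0, 0, 15, 0, -1]
R4 ← R4 − (2)·R2: [0, 0, -4, 6, 6]
R5 ← R5 + R2: [0, 0, 4, -6, -3]
R6 ← R6 − (1/2)·R2: [0, 0, -3, 0, 13]
R4 ← R4 + (4/15)·R3: [0, 0, 0, 6, 86/15]
R5 ← R5 − (4/15)·R3: [0, 0, 0, -6, -41/15]
R6 ← R6 + (1/5)·R3: [0, 0, 0, 0, 64/5]
R5 ← R5 + R4: [0, 0, 0, 0, 3]
R6 ← R6 − (64/15)·R5: [0, 0, 0, 0, 0]
The echelon form has 5 nonzero rows; the last pivot sits in the augmented column, so rank(A) = 4 but rank([A|b]) = 5.
Since the ranks differ, the system is inconsistent.

no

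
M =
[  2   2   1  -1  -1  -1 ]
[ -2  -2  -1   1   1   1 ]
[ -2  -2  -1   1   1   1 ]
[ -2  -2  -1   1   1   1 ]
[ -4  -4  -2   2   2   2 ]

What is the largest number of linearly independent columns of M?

1

Row reduce to echelon form.
R2 ← R2 + R1: [0, 0, 0, 0, 0, 0]
R3 ← R3 + R1: [0, 0, 0, 0, 0, 0]
R4 ← R4 + R1: [0, 0, 0, 0, 0, 0]
R5 ← R5 + (2)·R1: [0, 0, 0, 0, 0, 0]
Echelon form has 1 nonzero row, so rank(M) = 1.
The rank gives the maximum number of linearly independent columns: 1.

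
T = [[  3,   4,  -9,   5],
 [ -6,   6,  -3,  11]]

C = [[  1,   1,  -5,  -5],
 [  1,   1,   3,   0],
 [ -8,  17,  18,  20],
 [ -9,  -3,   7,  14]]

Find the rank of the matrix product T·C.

First compute TC:
[[ 34, -161, -130, -125],
 [-75, -84,  71, 124]]
Now row reduce the product.
R2 ← R2 + (75/34)·R1: [0, -14931/34, -3668/17, -5159/34]
2 nonzero rows, so rank(TC) = 2.

2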